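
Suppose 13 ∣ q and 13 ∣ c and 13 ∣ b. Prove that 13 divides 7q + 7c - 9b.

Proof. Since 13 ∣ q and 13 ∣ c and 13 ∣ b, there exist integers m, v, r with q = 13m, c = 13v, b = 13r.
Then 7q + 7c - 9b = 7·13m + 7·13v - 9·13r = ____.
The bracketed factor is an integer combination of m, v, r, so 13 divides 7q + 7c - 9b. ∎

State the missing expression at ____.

Pull the common 13 out of every term: 7·13m + 7·13v - 9·13r = 13(7m - 9r + 7v).
7m - 9r + 7v is an integer, which exhibits the divisibility.

13(7m - 9r + 7v)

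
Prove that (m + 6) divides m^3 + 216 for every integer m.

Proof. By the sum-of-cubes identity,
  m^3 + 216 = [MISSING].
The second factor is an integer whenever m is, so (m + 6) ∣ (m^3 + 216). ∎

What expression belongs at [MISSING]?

a^3 + b^3 = (a + b)(a^2 - ab + b^2). With a = m, b = 6:
m^3 + 216 = (m + 6)(m^2 - 6m + 36).

(m + 6)(m^2 - 6m + 36)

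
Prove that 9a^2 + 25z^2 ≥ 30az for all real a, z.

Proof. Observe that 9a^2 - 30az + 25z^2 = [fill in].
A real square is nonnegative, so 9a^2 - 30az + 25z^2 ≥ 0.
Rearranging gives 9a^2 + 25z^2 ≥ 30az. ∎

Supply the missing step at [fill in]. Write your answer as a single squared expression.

(3a - 5z)^2

9a^2 - 30az + 25z^2 is a perfect-square trinomial: the outer terms are (3a)^2 and (5z)^2, and the cross term is -2·3a·5z.
So 9a^2 - 30az + 25z^2 = (3a - 5z)^2 ≥ 0.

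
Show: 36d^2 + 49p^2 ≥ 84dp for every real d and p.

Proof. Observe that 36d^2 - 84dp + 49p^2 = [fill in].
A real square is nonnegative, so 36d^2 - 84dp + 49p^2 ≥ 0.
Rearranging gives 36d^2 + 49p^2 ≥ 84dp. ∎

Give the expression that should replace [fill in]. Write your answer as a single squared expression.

36d^2 - 84dp + 49p^2 is a perfect-square trinomial: the outer terms are (6d)^2 and (7p)^2, and the cross term is -2·6d·7p.
So 36d^2 - 84dp + 49p^2 = (6d - 7p)^2 ≥ 0.

(6d - 7p)^2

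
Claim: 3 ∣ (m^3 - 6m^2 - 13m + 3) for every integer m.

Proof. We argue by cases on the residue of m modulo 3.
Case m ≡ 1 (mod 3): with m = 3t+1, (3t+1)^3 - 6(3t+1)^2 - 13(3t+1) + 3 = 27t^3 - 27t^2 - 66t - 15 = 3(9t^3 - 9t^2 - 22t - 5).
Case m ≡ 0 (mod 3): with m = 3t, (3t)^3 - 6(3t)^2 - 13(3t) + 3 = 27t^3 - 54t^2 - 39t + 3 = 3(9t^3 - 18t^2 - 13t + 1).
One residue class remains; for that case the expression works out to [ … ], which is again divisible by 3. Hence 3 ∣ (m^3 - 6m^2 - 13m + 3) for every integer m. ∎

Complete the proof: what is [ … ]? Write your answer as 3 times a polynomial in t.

3(9t^3 - 25t - 13)

Only m ≡ 2 (mod 3) is unaccounted for. Put m = 3t+2:
(3t+2)^3 - 6(3t+2)^2 - 13(3t+2) + 3 expands to 27t^3 - 75t - 39,
and factoring out 3 leaves 3(9t^3 - 25t - 13).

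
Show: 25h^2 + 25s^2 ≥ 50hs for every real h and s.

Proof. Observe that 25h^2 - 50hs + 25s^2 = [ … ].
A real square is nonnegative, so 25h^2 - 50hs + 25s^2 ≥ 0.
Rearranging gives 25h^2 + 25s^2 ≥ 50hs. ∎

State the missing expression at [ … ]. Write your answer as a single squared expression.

25h^2 - 50hs + 25s^2 is a perfect-square trinomial: the outer terms are (5h)^2 and (5s)^2, and the cross term is -2·5h·5s.
So 25h^2 - 50hs + 25s^2 = (5h - 5s)^2 ≥ 0.

(5h - 5s)^2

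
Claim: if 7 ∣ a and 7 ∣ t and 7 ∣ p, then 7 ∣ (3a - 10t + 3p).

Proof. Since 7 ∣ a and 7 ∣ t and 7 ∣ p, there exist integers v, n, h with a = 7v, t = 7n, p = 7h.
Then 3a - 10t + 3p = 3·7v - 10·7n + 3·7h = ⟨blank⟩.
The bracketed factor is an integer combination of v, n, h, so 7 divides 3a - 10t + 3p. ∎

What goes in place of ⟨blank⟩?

7(3h - 10n + 3v)

Each term has a factor of 7: 3·7v - 10·7n + 3·7h = 7·(3h - 10n + 3v).
Since 3h - 10n + 3v is an integer, 7 ∣ (3a - 10t + 3p).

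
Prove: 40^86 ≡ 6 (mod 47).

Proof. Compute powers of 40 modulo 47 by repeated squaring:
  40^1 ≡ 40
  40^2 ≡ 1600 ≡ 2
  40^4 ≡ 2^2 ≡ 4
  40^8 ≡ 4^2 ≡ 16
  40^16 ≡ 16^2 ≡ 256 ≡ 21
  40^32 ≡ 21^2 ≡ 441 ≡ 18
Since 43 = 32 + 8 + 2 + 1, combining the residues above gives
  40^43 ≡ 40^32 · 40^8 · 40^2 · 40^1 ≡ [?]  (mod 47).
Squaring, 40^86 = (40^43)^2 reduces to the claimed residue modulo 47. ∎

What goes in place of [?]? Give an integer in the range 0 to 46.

10

Multiply the listed residues: 18 · 16 · 2 · 40 = 288 → 576 → 23040.
Reducing modulo 47: 23040 = 490·47 + 10, so 40^43 ≡ 10.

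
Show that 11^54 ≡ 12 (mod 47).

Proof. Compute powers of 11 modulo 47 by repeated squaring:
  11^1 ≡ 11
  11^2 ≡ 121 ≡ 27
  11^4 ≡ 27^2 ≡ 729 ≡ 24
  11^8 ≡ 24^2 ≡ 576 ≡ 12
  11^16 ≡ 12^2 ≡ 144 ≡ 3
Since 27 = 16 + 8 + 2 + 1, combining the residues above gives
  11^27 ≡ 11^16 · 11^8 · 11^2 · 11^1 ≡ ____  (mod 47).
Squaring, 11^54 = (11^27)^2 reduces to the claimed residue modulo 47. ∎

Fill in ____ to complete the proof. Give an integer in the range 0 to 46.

23

11^16 · 11^8 · 11^2 · 11^1 ≡ 3 · 12 · 27 · 11 = 10692.
10692 mod 47 = 23, so 11^27 ≡ 23 (mod 47).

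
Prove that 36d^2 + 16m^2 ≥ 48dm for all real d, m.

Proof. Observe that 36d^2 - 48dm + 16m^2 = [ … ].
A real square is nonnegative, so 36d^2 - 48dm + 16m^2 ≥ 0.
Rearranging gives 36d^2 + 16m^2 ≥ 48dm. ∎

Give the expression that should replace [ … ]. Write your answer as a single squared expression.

(6d - 4m)^2

36d^2 - 48dm + 16m^2 is a perfect-square trinomial: the outer terms are (6d)^2 and (4m)^2, and the cross term is -2·6d·4m.
So 36d^2 - 48dm + 16m^2 = (6d - 4m)^2 ≥ 0.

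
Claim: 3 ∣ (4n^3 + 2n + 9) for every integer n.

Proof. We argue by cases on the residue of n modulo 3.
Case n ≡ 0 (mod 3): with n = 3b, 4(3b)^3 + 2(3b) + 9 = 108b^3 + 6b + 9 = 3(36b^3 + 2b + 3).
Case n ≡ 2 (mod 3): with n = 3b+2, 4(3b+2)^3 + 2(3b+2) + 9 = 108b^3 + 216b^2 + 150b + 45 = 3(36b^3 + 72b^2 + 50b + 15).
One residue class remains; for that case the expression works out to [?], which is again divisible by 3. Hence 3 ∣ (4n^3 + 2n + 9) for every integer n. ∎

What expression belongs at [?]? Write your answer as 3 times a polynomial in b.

3(36b^3 + 36b^2 + 14b + 5)

The residues treated are {0, 2}, so the missing case is n ≡ 1 (mod 3); write n = 3b+1.
Then 4(3b+1)^3 + 2(3b+1) + 9 = 108b^3 + 108b^2 + 42b + 15 = 3(36b^3 + 36b^2 + 14b + 5).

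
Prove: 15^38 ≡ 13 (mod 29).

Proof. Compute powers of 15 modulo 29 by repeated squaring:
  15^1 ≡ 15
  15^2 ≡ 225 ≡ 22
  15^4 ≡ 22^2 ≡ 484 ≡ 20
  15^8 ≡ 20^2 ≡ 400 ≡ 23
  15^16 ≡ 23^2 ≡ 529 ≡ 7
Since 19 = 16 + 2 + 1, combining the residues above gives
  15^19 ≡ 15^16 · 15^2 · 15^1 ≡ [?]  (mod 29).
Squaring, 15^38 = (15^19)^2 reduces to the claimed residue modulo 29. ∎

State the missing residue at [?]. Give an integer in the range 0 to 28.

15^16 · 15^2 · 15^1 ≡ 7 · 22 · 15 = 2310.
2310 mod 29 = 19, so 15^19 ≡ 19 (mod 29).

19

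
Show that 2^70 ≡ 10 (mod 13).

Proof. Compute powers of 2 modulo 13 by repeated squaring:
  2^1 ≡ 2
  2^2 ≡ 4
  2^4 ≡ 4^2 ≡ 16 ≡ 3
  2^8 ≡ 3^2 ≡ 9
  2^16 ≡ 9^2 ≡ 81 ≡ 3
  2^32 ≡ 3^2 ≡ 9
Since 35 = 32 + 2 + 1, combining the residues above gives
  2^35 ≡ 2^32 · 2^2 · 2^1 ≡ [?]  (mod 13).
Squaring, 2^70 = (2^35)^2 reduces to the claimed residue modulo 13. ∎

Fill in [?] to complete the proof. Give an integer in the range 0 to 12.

Multiply the listed residues: 9 · 4 · 2 = 36 → 72.
Reducing modulo 13: 72 = 5·13 + 7, so 2^35 ≡ 7.

7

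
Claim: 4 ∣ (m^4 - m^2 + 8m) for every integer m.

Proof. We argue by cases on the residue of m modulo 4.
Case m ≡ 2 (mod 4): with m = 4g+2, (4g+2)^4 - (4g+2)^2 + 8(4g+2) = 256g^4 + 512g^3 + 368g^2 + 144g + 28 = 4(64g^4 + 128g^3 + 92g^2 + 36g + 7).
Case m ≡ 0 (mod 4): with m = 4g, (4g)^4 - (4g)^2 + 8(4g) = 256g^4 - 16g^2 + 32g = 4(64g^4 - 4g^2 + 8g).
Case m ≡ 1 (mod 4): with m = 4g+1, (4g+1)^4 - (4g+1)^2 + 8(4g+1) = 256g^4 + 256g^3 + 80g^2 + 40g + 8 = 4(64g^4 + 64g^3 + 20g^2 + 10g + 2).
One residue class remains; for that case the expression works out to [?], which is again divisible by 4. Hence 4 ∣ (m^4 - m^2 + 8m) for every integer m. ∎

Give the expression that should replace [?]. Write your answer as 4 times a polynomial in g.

4(64g^4 + 192g^3 + 212g^2 + 110g + 24)

The residues treated are {2, 0, 1}, so the missing case is m ≡ 3 (mod 4); write m = 4g+3.
Then (4g+3)^4 - (4g+3)^2 + 8(4g+3) = 256g^4 + 768g^3 + 848g^2 + 440g + 96 = 4(64g^4 + 192g^3 + 212g^2 + 110g + 24).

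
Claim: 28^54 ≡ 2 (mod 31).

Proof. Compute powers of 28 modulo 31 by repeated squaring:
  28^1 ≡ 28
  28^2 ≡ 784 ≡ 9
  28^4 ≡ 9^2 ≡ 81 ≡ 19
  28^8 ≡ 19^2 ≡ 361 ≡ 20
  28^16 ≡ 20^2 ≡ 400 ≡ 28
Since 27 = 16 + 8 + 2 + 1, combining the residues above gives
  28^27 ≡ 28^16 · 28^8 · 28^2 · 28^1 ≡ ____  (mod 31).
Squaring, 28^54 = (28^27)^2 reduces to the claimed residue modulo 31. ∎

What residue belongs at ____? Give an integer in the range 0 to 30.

8

28^16 · 28^8 · 28^2 · 28^1 ≡ 28 · 20 · 9 · 28 = 141120.
141120 mod 31 = 8, so 28^27 ≡ 8 (mod 31).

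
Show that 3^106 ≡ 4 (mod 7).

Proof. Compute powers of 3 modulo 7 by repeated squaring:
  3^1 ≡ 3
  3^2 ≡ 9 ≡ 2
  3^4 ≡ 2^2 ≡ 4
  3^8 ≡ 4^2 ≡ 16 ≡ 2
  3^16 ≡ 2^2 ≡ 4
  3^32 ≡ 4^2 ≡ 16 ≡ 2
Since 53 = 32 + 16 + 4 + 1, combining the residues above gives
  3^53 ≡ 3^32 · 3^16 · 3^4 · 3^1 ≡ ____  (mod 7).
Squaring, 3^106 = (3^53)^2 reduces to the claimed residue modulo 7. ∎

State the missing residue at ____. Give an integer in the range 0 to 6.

5

Multiply the listed residues: 2 · 4 · 4 · 3 = 8 → 32 → 96.
Reducing modulo 7: 96 = 13·7 + 5, so 3^53 ≡ 5.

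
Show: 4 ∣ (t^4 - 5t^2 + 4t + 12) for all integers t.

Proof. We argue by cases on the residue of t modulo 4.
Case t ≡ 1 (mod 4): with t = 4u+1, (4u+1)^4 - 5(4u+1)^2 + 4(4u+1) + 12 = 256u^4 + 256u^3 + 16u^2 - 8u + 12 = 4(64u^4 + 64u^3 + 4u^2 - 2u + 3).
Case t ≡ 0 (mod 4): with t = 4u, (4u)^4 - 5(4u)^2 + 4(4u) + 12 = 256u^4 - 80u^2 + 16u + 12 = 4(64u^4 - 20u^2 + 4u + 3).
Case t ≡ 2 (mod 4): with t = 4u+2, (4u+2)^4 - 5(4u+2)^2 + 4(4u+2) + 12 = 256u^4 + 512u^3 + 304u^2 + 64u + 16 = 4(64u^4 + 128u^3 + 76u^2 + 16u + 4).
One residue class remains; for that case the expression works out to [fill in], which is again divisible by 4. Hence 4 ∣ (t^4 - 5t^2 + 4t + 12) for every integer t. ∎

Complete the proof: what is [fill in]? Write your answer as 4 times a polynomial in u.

The residues treated are {1, 0, 2}, so the missing case is t ≡ 3 (mod 4); write t = 4u+3.
Then (4u+3)^4 - 5(4u+3)^2 + 4(4u+3) + 12 = 256u^4 + 768u^3 + 784u^2 + 328u + 60 = 4(64u^4 + 192u^3 + 196u^2 + 82u + 15).

4(64u^4 + 192u^3 + 196u^2 + 82u + 15)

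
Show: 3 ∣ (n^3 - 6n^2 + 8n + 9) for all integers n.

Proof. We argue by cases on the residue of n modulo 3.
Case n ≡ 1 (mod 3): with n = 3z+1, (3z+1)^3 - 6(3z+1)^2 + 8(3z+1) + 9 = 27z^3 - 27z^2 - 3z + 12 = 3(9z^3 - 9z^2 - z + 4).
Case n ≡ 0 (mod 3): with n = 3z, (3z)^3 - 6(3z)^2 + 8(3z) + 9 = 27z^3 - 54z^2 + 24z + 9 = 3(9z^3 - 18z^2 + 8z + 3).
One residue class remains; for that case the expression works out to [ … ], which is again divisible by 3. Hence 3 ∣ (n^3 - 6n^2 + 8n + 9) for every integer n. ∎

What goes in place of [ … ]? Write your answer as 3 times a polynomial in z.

3(9z^3 - 4z + 3)

Only n ≡ 2 (mod 3) is unaccounted for. Put n = 3z+2:
(3z+2)^3 - 6(3z+2)^2 + 8(3z+2) + 9 expands to 27z^3 - 12z + 9,
and factoring out 3 leaves 3(9z^3 - 4z + 3).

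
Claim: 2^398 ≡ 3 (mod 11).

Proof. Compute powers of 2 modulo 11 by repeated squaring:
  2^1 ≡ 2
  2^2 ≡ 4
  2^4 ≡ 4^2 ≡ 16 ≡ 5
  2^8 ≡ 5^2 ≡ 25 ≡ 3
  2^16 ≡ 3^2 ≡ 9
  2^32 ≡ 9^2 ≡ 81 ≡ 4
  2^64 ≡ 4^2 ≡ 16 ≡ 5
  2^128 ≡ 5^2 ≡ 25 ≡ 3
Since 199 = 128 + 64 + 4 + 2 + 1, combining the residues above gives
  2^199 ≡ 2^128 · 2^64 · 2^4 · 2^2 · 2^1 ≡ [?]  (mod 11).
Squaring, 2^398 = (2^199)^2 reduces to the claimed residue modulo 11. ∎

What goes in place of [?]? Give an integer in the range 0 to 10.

6

Multiply the listed residues: 3 · 5 · 5 · 4 · 2 = 15 → 75 → 300 → 600.
Reducing modulo 11: 600 = 54·11 + 6, so 2^199 ≡ 6.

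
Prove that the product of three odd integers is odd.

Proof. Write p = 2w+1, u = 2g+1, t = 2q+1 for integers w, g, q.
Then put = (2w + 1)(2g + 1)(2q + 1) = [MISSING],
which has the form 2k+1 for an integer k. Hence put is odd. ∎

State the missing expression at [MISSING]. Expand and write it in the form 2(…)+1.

2(4gqw + 2gq + 2gw + g + 2qw + q + w) + 1

Expanding: (2w + 1)(2g + 1)(2q + 1) = 8gqw + 4gq + 4gw + 2g + 4qw + 2q + 2w + 1.
Every term except the constant is even, so this is 2(4gqw + 2gq + 2gw + g + 2qw + q + w) + 1,
and 4gqw + 2gq + 2gw + g + 2qw + q + w ∈ ℤ gives the required form.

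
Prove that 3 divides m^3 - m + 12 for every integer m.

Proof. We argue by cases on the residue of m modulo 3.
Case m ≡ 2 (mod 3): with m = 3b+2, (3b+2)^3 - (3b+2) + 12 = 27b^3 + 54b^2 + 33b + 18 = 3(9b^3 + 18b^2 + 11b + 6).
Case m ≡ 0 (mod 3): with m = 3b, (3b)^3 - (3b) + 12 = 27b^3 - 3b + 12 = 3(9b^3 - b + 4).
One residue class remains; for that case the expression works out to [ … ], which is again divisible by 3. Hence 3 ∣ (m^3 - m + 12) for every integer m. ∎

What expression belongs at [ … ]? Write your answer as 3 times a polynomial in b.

Only m ≡ 1 (mod 3) is unaccounted for. Put m = 3b+1:
(3b+1)^3 - (3b+1) + 12 expands to 27b^3 + 27b^2 + 6b + 12,
and factoring out 3 leaves 3(9b^3 + 9b^2 + 2b + 4).

3(9b^3 + 9b^2 + 2b + 4)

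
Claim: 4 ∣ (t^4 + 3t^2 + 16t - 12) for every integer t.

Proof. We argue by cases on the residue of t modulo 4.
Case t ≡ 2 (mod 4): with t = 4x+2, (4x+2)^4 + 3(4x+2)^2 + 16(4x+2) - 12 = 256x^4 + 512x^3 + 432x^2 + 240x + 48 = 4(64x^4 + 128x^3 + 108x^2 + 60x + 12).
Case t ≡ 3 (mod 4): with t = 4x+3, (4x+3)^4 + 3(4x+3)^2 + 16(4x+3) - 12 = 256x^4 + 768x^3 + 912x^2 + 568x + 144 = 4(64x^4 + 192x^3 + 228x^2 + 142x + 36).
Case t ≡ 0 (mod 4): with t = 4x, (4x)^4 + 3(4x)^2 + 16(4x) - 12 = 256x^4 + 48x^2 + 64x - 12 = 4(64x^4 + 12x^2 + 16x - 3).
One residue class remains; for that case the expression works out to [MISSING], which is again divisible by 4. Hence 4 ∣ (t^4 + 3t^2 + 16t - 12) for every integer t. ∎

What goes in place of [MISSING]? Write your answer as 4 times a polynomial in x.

The residues treated are {2, 3, 0}, so the missing case is t ≡ 1 (mod 4); write t = 4x+1.
Then (4x+1)^4 + 3(4x+1)^2 + 16(4x+1) - 12 = 256x^4 + 256x^3 + 144x^2 + 104x + 8 = 4(64x^4 + 64x^3 + 36x^2 + 26x + 2).

4(64x^4 + 64x^3 + 36x^2 + 26x + 2)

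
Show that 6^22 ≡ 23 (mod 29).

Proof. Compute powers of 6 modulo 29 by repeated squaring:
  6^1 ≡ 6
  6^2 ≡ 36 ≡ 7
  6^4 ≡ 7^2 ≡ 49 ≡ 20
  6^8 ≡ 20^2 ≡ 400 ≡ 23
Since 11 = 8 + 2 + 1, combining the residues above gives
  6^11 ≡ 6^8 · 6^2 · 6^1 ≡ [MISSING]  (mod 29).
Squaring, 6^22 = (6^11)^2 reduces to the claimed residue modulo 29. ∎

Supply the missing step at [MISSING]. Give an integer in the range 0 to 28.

6^8 · 6^2 · 6^1 ≡ 23 · 7 · 6 = 966.
966 mod 29 = 9, so 6^11 ≡ 9 (mod 29).

9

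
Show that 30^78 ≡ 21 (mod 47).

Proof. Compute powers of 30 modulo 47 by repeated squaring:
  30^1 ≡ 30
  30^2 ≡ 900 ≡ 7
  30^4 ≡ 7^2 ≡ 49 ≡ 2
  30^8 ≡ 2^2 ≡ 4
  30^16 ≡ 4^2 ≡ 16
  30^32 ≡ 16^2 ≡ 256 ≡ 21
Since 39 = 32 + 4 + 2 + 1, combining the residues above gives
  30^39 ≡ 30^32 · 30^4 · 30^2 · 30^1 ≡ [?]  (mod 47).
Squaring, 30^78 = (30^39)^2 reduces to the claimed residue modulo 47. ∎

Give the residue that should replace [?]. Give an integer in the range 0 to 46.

30^32 · 30^4 · 30^2 · 30^1 ≡ 21 · 2 · 7 · 30 = 8820.
8820 mod 47 = 31, so 30^39 ≡ 31 (mod 47).

31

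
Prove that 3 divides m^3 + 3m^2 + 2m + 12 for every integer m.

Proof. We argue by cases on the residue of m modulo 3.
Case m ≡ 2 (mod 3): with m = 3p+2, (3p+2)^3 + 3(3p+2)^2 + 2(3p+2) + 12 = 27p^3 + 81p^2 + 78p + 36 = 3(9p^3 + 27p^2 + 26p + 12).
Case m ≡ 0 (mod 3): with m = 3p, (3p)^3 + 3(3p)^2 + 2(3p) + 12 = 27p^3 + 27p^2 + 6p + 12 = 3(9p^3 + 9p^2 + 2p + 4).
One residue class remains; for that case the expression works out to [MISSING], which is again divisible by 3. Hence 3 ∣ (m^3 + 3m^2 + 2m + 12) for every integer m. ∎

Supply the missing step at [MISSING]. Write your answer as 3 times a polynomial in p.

3(9p^3 + 18p^2 + 11p + 6)

Only m ≡ 1 (mod 3) is unaccounted for. Put m = 3p+1:
(3p+1)^3 + 3(3p+1)^2 + 2(3p+1) + 12 expands to 27p^3 + 54p^2 + 33p + 18,
and factoring out 3 leaves 3(9p^3 + 18p^2 + 11p + 6).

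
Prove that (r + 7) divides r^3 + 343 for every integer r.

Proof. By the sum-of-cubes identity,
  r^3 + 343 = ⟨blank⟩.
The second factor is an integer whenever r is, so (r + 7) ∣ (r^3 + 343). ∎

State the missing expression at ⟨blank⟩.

(r + 7)(r^2 - 7r + 49)

Polynomial division of r^3 + 343 by r + 7 leaves remainder 0 and quotient r^2 - 7r + 49.
Hence r^3 + 343 = (r + 7)(r^2 - 7r + 49).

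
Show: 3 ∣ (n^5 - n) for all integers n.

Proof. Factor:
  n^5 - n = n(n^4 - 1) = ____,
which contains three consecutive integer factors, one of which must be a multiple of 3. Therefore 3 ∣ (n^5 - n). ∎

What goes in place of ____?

(n - 1)n(n + 1)(n^2 + 1)

n^4 - 1 = (n^2 - 1)(n^2 + 1), and n^2 - 1 = (n-1)(n+1).
So n(n^4 - 1) = (n - 1)n(n + 1)(n^2 + 1).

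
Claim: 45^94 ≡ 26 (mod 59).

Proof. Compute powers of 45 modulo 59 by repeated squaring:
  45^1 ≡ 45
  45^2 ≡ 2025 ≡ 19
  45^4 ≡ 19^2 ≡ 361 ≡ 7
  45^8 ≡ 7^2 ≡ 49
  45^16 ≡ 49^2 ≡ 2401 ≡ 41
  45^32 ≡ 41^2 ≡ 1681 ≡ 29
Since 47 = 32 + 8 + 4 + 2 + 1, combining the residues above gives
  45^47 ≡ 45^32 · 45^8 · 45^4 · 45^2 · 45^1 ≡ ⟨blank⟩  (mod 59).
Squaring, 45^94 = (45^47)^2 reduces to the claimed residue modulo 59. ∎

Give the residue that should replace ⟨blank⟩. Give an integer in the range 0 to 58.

12

45^32 · 45^8 · 45^4 · 45^2 · 45^1 ≡ 29 · 49 · 7 · 19 · 45 = 8504685.
8504685 mod 59 = 12, so 45^47 ≡ 12 (mod 59).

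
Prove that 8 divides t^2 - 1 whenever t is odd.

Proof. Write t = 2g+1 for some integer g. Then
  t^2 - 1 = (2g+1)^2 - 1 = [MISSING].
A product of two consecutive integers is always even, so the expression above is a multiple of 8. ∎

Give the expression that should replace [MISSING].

(2g+1)^2 - 1 = 4g^2 + 4g + 1 - 1 = 4g^2 + 4g = 4g(g+1).
Since g and g+1 are consecutive, g(g+1) is even, and 4·(even) is a multiple of 8.

4g(g + 1)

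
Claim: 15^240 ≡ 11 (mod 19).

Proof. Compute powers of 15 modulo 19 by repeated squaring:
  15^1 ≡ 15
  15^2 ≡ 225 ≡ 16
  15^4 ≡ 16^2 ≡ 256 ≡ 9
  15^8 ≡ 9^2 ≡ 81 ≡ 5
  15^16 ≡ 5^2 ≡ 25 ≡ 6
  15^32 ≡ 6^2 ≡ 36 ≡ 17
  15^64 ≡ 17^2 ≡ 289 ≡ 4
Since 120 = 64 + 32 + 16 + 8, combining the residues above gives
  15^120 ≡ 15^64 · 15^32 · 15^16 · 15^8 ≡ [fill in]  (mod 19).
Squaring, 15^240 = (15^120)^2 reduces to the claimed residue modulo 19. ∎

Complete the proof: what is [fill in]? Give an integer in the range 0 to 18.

Multiply the listed residues: 4 · 17 · 6 · 5 = 68 → 408 → 2040.
Reducing modulo 19: 2040 = 107·19 + 7, so 15^120 ≡ 7.

7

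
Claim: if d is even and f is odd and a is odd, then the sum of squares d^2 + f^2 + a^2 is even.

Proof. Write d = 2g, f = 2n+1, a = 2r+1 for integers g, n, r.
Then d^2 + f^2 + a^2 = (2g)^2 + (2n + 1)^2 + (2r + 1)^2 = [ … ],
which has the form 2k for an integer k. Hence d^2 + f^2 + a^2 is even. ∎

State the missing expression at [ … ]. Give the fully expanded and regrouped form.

(2g)^2 + (2n + 1)^2 + (2r + 1)^2 = 4g^2 + 4n^2 + 4n + 4r^2 + 4r + 2
= 2(2g^2 + 2n^2 + 2n + 2r^2 + 2r + 1).
Since 2g^2 + 2n^2 + 2n + 2r^2 + 2r + 1 is an integer, the sum of squares is of the form 2k for an integer k.

2(2g^2 + 2n^2 + 2n + 2r^2 + 2r + 1)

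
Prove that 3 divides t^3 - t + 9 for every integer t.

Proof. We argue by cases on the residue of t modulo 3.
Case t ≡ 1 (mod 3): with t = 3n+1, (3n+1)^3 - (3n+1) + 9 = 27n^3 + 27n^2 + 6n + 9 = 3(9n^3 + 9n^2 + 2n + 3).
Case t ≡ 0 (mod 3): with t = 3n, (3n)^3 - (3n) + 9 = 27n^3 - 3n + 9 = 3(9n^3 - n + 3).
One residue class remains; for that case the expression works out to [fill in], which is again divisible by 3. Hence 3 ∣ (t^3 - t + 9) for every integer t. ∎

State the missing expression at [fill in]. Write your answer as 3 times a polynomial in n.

Only t ≡ 2 (mod 3) is unaccounted for. Put t = 3n+2:
(3n+2)^3 - (3n+2) + 9 expands to 27n^3 + 54n^2 + 33n + 15,
and factoring out 3 leaves 3(9n^3 + 18n^2 + 11n + 5).

3(9n^3 + 18n^2 + 11n + 5)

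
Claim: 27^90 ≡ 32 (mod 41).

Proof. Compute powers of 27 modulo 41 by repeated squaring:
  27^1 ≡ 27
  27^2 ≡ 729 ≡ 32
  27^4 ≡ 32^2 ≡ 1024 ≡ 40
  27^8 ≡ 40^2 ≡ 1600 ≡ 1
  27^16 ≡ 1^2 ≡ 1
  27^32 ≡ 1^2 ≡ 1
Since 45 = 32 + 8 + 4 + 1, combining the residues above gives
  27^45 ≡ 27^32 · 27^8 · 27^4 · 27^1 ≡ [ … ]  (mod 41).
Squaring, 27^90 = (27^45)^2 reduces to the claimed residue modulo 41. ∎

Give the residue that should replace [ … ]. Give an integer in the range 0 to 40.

14

27^32 · 27^8 · 27^4 · 27^1 ≡ 1 · 1 · 40 · 27 = 1080.
1080 mod 41 = 14, so 27^45 ≡ 14 (mod 41).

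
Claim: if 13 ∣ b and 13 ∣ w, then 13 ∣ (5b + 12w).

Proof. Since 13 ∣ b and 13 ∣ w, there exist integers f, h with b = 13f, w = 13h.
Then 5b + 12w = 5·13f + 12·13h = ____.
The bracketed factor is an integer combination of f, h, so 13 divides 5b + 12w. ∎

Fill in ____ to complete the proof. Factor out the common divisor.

Each term has a factor of 13: 5·13f + 12·13h = 13·(5f + 12h).
Since 5f + 12h is an integer, 13 ∣ (5b + 12w).

13(5f + 12h)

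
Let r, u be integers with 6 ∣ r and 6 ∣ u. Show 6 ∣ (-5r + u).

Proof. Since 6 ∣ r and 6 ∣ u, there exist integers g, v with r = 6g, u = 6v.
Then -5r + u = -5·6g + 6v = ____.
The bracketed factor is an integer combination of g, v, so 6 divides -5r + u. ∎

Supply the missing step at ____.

6(-5g + v)

Each term has a factor of 6: -5·6g + 6v = 6·(-5g + v).
Since -5g + v is an integer, 6 ∣ (-5r + u).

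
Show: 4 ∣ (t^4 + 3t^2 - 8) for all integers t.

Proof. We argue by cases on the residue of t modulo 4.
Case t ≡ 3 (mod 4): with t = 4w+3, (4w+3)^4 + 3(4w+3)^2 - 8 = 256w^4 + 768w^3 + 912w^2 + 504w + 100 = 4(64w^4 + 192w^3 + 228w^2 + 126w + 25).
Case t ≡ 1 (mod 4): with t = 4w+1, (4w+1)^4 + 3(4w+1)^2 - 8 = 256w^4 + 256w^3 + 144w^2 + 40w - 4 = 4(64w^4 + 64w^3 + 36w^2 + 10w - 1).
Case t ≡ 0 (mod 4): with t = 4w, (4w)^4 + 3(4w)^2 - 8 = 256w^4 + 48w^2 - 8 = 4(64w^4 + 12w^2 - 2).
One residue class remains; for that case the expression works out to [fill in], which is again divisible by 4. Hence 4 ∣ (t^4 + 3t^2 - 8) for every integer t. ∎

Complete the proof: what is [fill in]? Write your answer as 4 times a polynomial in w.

The residues treated are {3, 1, 0}, so the missing case is t ≡ 2 (mod 4); write t = 4w+2.
Then (4w+2)^4 + 3(4w+2)^2 - 8 = 256w^4 + 512w^3 + 432w^2 + 176w + 20 = 4(64w^4 + 128w^3 + 108w^2 + 44w + 5).

4(64w^4 + 128w^3 + 108w^2 + 44w + 5)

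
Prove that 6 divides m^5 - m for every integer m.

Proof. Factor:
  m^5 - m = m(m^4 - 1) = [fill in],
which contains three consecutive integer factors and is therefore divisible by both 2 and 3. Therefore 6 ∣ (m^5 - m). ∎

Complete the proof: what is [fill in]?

m^4 - 1 = (m^2 - 1)(m^2 + 1), and m^2 - 1 = (m-1)(m+1).
So m(m^4 - 1) = (m - 1)m(m + 1)(m^2 + 1).

(m - 1)m(m + 1)(m^2 + 1)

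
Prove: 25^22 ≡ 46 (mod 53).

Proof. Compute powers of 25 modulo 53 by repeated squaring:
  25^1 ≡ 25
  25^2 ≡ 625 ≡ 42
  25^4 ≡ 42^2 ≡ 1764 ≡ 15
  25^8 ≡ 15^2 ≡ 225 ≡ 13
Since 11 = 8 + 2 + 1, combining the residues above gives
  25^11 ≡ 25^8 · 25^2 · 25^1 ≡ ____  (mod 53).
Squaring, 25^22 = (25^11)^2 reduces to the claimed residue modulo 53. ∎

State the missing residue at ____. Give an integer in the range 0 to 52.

29

25^8 · 25^2 · 25^1 ≡ 13 · 42 · 25 = 13650.
13650 mod 53 = 29, so 25^11 ≡ 29 (mod 53).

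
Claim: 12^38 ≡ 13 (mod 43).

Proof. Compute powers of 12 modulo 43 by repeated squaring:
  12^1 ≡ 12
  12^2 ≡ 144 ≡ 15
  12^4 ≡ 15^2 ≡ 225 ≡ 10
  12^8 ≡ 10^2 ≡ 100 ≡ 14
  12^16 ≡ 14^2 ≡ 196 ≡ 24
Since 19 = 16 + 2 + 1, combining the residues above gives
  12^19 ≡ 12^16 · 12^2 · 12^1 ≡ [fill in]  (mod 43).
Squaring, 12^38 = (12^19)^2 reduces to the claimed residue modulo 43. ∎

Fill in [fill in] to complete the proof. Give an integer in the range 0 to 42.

20

Multiply the listed residues: 24 · 15 · 12 = 360 → 4320.
Reducing modulo 43: 4320 = 100·43 + 20, so 12^19 ≡ 20.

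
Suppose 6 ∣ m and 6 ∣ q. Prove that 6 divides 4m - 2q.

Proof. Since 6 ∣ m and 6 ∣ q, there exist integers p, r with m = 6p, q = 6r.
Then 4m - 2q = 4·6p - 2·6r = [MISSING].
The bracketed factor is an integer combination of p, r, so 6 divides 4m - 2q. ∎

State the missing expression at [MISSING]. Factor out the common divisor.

6(4p - 2r)

Each term has a factor of 6: 4·6p - 2·6r = 6·(4p - 2r).
Since 4p - 2r is an integer, 6 ∣ (4m - 2q).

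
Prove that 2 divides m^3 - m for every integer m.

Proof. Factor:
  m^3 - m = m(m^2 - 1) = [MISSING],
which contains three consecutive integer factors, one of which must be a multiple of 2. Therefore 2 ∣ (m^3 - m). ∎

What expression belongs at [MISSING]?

(m - 1)m(m + 1)

m(m^2 - 1) = m(m - 1)(m + 1) = (m - 1)m(m + 1).
These three factors are consecutive integers, so their product is divisible by 2.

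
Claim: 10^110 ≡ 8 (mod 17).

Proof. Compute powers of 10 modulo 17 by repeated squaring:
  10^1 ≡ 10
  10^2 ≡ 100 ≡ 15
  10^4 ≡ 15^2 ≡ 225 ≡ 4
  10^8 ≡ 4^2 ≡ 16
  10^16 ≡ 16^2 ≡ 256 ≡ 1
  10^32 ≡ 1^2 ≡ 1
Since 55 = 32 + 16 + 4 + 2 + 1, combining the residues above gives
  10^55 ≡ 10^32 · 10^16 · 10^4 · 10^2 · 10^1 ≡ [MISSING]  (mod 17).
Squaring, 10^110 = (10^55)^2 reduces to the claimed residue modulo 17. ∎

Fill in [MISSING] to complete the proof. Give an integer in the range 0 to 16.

10^32 · 10^16 · 10^4 · 10^2 · 10^1 ≡ 1 · 1 · 4 · 15 · 10 = 600.
600 mod 17 = 5, so 10^55 ≡ 5 (mod 17).

5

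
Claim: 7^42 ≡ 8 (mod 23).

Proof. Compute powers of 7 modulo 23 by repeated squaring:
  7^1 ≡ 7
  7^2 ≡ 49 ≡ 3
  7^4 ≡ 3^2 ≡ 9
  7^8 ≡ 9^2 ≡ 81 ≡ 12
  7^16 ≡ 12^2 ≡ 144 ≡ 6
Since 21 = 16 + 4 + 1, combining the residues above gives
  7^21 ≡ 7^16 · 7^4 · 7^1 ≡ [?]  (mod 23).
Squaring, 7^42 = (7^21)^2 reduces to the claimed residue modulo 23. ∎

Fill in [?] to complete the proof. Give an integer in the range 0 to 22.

10

Multiply the listed residues: 6 · 9 · 7 = 54 → 378.
Reducing modulo 23: 378 = 16·23 + 10, so 7^21 ≡ 10.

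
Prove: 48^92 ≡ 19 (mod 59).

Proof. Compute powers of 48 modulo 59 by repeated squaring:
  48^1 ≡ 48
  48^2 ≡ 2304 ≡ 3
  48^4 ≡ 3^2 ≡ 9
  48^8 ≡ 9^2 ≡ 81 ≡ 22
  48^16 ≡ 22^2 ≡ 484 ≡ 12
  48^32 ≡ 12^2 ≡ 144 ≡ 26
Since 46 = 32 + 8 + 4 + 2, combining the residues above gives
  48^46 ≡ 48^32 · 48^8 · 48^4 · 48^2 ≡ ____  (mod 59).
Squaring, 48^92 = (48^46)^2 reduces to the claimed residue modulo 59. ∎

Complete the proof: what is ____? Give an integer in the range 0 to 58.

45

Multiply the listed residues: 26 · 22 · 9 · 3 = 572 → 5148 → 15444.
Reducing modulo 59: 15444 = 261·59 + 45, so 48^46 ≡ 45.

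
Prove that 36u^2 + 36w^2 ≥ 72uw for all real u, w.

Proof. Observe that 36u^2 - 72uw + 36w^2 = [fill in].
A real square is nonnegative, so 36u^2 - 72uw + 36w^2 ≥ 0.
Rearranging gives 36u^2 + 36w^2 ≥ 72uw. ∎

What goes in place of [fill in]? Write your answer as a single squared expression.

The leading and trailing coefficients are 6^2 and 6^2, and 72 = 2·6·6, so the trinomial is (6u - 6w)^2.
Hence 36u^2 - 72uw + 36w^2 ≥ 0.

(6u - 6w)^2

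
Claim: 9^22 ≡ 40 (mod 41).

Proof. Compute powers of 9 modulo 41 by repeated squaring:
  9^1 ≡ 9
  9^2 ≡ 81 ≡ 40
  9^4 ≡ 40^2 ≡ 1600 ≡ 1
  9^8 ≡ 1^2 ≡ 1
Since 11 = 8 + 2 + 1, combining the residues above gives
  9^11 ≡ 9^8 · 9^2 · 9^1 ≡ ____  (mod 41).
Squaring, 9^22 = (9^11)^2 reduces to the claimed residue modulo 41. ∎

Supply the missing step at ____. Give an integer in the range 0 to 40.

Multiply the listed residues: 1 · 40 · 9 = 40 → 360.
Reducing modulo 41: 360 = 8·41 + 32, so 9^11 ≡ 32.

32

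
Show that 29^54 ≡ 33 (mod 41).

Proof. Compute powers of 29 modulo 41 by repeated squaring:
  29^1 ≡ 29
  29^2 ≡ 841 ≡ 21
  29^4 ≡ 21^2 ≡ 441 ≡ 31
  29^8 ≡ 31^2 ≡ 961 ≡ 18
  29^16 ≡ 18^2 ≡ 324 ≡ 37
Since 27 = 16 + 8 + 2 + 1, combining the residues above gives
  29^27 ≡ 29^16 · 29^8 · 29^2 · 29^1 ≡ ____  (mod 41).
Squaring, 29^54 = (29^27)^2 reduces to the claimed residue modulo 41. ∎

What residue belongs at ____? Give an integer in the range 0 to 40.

22

Multiply the listed residues: 37 · 18 · 21 · 29 = 666 → 13986 → 405594.
Reducing modulo 41: 405594 = 9892·41 + 22, so 29^27 ≡ 22.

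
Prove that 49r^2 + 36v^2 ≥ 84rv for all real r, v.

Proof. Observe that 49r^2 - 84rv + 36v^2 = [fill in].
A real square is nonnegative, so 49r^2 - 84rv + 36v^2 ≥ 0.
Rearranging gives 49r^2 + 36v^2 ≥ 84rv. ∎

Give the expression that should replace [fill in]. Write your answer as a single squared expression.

(7r - 6v)^2

49r^2 - 84rv + 36v^2 is a perfect-square trinomial: the outer terms are (7r)^2 and (6v)^2, and the cross term is -2·7r·6v.
So 49r^2 - 84rv + 36v^2 = (7r - 6v)^2 ≥ 0.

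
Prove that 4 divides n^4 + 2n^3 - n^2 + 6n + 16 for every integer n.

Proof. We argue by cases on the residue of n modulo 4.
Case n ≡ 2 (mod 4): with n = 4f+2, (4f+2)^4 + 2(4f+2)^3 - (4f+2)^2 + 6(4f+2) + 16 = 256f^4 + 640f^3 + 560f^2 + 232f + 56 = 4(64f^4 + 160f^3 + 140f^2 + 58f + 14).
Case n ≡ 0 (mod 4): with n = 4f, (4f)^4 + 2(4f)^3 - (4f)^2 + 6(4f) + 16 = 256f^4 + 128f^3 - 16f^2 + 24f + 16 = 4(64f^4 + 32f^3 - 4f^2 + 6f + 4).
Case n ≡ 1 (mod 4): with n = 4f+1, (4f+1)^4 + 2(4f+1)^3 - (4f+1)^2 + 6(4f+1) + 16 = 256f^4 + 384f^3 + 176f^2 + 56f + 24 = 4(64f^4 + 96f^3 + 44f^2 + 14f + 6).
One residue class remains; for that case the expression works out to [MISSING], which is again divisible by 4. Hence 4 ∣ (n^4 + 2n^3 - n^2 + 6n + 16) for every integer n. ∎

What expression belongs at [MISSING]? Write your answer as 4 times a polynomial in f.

4(64f^4 + 224f^3 + 284f^2 + 162f + 40)

Only n ≡ 3 (mod 4) is unaccounted for. Put n = 4f+3:
(4f+3)^4 + 2(4f+3)^3 - (4f+3)^2 + 6(4f+3) + 16 expands to 256f^4 + 896f^3 + 1136f^2 + 648f + 160,
and factoring out 4 leaves 4(64f^4 + 224f^3 + 284f^2 + 162f + 40).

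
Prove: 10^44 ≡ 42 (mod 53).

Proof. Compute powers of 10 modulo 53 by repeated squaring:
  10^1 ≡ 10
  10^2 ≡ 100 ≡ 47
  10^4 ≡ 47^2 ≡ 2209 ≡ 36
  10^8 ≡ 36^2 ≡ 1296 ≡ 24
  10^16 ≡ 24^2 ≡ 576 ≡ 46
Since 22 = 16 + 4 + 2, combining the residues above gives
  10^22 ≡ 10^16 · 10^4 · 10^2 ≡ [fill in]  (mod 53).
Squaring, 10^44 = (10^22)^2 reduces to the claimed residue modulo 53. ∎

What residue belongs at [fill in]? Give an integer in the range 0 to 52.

28

10^16 · 10^4 · 10^2 ≡ 46 · 36 · 47 = 77832.
77832 mod 53 = 28, so 10^22 ≡ 28 (mod 53).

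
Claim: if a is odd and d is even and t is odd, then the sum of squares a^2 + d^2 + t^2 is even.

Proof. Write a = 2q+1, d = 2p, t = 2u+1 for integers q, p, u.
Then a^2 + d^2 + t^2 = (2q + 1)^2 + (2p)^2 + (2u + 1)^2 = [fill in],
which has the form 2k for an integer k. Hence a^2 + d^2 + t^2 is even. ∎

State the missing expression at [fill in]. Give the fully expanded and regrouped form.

2(2p^2 + 2q^2 + 2q + 2u^2 + 2u + 1)

Expanding: (2q + 1)^2 + (2p)^2 + (2u + 1)^2 = 4p^2 + 4q^2 + 4q + 4u^2 + 4u + 2.
Every term is even; pulling out the factor of 2 gives 2(2p^2 + 2q^2 + 2q + 2u^2 + 2u + 1).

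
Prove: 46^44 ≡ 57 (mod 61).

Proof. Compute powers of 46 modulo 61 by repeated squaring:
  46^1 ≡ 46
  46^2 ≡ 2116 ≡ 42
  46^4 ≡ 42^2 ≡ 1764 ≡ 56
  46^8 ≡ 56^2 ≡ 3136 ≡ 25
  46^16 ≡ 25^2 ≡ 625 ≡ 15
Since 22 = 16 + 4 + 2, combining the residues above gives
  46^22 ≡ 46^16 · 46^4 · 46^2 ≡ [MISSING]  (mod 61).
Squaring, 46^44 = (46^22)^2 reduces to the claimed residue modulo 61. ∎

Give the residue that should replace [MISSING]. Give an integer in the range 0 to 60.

Multiply the listed residues: 15 · 56 · 42 = 840 → 35280.
Reducing modulo 61: 35280 = 578·61 + 22, so 46^22 ≡ 22.

22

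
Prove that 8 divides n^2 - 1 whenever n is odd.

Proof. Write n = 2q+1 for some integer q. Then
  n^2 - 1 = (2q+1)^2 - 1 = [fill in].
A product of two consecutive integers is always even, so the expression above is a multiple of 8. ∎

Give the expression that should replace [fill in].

(2q+1)^2 - 1 = 4q^2 + 4q + 1 - 1 = 4q^2 + 4q = 4q(q+1).
Since q and q+1 are consecutive, q(q+1) is even, and 4·(even) is a multiple of 8.

4q(q + 1)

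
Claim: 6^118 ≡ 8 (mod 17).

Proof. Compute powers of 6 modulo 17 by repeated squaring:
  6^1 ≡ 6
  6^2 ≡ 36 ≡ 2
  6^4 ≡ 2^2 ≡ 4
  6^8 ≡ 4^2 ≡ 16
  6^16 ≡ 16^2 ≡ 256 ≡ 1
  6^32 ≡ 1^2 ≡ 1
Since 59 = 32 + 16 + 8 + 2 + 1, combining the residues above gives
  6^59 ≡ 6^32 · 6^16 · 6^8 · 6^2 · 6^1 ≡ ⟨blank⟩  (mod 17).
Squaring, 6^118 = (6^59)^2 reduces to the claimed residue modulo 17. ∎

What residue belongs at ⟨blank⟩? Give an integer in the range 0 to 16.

Multiply the listed residues: 1 · 1 · 16 · 2 · 6 = 1 → 16 → 32 → 192.
Reducing modulo 17: 192 = 11·17 + 5, so 6^59 ≡ 5.

5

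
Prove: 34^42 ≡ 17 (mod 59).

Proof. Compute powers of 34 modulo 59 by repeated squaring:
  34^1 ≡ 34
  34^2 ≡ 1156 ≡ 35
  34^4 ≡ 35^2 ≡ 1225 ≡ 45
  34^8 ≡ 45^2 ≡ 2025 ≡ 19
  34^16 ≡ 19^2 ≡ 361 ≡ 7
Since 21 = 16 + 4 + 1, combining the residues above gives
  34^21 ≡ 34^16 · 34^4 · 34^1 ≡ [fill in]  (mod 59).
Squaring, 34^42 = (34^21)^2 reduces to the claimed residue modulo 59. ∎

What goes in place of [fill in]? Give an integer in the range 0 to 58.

31

34^16 · 34^4 · 34^1 ≡ 7 · 45 · 34 = 10710.
10710 mod 59 = 31, so 34^21 ≡ 31 (mod 59).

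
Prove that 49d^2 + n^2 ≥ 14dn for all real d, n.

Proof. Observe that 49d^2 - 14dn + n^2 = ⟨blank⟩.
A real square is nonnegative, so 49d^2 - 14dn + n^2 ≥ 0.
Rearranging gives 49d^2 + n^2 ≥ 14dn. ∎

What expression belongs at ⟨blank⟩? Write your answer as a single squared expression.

The leading and trailing coefficients are 7^2 and 1^2, and 14 = 2·7·1, so the trinomial is (7d - n)^2.
Hence 49d^2 - 14dn + n^2 ≥ 0.

(7d - n)^2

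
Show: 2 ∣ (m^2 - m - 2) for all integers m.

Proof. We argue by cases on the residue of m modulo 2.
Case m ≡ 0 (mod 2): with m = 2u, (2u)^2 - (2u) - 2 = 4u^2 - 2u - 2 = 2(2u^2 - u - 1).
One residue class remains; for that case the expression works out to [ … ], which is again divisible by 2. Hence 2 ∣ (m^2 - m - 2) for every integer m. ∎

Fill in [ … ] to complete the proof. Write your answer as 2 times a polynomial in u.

2(2u^2 + u - 1)

Only m ≡ 1 (mod 2) is unaccounted for. Put m = 2u+1:
(2u+1)^2 - (2u+1) - 2 expands to 4u^2 + 2u - 2,
and factoring out 2 leaves 2(2u^2 + u - 1).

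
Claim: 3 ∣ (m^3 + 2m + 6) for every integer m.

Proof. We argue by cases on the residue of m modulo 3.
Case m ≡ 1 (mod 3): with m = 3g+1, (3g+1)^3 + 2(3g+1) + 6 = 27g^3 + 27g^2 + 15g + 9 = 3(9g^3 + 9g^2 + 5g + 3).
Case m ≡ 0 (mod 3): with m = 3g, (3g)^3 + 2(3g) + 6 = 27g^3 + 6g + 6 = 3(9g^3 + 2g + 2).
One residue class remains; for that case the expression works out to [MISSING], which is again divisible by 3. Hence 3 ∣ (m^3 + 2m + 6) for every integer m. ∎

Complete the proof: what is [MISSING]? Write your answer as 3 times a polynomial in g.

Only m ≡ 2 (mod 3) is unaccounted for. Put m = 3g+2:
(3g+2)^3 + 2(3g+2) + 6 expands to 27g^3 + 54g^2 + 42g + 18,
and factoring out 3 leaves 3(9g^3 + 18g^2 + 14g + 6).

3(9g^3 + 18g^2 + 14g + 6)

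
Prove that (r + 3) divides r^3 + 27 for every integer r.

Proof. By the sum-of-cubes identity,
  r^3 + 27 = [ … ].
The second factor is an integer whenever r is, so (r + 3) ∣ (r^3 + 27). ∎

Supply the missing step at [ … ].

(r + 3)(r^2 - 3r + 9)

Polynomial division of r^3 + 27 by r + 3 leaves remainder 0 and quotient r^2 - 3r + 9.
Hence r^3 + 27 = (r + 3)(r^2 - 3r + 9).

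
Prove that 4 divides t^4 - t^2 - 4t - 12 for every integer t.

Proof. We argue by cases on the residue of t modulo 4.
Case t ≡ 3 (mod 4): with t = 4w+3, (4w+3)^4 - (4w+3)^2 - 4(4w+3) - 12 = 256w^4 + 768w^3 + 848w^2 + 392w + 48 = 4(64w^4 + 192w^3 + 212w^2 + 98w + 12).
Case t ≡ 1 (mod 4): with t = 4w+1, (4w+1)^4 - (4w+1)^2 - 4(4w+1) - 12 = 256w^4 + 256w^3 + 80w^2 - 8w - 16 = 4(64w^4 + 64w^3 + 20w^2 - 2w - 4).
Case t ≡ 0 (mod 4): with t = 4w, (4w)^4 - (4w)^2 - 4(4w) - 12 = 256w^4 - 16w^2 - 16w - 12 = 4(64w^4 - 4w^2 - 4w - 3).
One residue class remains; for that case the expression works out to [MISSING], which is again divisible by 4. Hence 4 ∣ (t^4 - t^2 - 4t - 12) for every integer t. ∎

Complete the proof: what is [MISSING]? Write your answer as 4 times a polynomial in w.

4(64w^4 + 128w^3 + 92w^2 + 24w - 2)

Only t ≡ 2 (mod 4) is unaccounted for. Put t = 4w+2:
(4w+2)^4 - (4w+2)^2 - 4(4w+2) - 12 expands to 256w^4 + 512w^3 + 368w^2 + 96w - 8,
and factoring out 4 leaves 4(64w^4 + 128w^3 + 92w^2 + 24w - 2).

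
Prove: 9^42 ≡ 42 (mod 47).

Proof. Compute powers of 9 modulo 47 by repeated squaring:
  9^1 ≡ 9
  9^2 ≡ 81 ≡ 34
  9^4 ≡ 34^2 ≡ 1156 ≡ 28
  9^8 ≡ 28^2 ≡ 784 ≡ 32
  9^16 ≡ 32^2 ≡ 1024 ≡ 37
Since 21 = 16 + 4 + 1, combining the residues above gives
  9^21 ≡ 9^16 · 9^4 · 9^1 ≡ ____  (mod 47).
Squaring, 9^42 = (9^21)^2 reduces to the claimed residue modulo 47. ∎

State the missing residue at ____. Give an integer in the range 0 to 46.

18

9^16 · 9^4 · 9^1 ≡ 37 · 28 · 9 = 9324.
9324 mod 47 = 18, so 9^21 ≡ 18 (mod 47).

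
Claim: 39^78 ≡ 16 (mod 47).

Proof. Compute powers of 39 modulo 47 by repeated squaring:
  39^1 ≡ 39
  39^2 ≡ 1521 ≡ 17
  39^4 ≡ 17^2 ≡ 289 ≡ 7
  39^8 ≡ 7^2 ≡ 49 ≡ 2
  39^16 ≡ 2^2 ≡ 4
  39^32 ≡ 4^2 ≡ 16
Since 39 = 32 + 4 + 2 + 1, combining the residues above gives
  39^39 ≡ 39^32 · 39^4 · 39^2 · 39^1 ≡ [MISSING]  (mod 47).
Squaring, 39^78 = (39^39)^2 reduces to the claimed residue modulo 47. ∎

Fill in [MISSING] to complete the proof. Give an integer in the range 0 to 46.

43

Multiply the listed residues: 16 · 7 · 17 · 39 = 112 → 1904 → 74256.
Reducing modulo 47: 74256 = 1579·47 + 43, so 39^39 ≡ 43.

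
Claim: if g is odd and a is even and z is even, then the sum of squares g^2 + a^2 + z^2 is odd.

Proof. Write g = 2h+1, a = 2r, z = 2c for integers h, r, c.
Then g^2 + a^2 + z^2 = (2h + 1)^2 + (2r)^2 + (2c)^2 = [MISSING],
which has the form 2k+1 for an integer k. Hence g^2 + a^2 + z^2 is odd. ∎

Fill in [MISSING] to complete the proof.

Expanding: (2h + 1)^2 + (2r)^2 + (2c)^2 = 4c^2 + 4h^2 + 4h + 4r^2 + 1.
Every term except the constant is even, so this is 2(2c^2 + 2h^2 + 2h + 2r^2) + 1,
and 2c^2 + 2h^2 + 2h + 2r^2 ∈ ℤ gives the required form.

2(2c^2 + 2h^2 + 2h + 2r^2) + 1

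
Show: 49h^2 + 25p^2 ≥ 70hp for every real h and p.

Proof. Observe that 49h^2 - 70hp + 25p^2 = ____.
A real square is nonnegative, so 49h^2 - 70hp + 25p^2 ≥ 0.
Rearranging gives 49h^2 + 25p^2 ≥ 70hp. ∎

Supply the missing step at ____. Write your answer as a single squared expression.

49h^2 - 70hp + 25p^2 is a perfect-square trinomial: the outer terms are (7h)^2 and (5p)^2, and the cross term is -2·7h·5p.
So 49h^2 - 70hp + 25p^2 = (7h - 5p)^2 ≥ 0.

(7h - 5p)^2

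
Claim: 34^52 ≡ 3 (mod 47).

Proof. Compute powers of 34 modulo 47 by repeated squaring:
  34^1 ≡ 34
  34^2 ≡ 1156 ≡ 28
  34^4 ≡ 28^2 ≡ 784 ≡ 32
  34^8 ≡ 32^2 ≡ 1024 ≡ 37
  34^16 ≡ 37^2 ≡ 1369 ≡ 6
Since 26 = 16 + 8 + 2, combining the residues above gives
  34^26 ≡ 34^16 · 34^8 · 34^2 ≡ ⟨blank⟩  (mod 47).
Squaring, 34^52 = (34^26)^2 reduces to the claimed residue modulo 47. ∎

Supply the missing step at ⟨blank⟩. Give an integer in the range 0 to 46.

34^16 · 34^8 · 34^2 ≡ 6 · 37 · 28 = 6216.
6216 mod 47 = 12, so 34^26 ≡ 12 (mod 47).

12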